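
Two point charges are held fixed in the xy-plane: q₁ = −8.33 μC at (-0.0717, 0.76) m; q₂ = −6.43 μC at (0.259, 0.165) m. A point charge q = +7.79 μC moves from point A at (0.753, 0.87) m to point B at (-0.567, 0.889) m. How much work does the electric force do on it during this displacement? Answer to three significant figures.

0.325 J

The work done by the electric force is W_field = −ΔU = −q(V_B − V_A) = q(V_A − V_B).
At A: distances to the source charges are 0.832 m, 0.861 m; V_A = Σ kqᵢ/rᵢ = -1.57×10⁵ V.
At B: distances to the source charges are 0.512 m, 1.10 m; V_B = Σ kqᵢ/rᵢ = -1.99×10⁵ V.
ΔV = V_B − V_A = -4.18×10⁴ V.
W_field = −qΔV = −(7.79×10⁻⁶ C)(-4.18×10⁴ V) = 0.325 J.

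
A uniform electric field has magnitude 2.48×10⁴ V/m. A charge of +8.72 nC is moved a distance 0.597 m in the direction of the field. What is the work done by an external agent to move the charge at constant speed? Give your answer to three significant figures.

-1.29×10⁻⁴ J

The potential change for a displacement 0.597 m in the direction of the field is ΔV = −Ed = -1.48×10⁴ V.
W_ext = qΔV = -1.29×10⁻⁴ J.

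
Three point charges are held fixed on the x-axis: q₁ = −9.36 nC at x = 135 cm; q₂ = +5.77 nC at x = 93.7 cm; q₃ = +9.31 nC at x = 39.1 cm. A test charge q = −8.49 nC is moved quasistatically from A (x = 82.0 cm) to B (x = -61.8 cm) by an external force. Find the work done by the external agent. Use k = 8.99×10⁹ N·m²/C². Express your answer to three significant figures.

3.45×10⁻⁶ J

For quasistatic motion the external work equals the change in potential energy: W_ext = qΔV = q(V_B − V_A).
At A: distances to the source charges are 0.530 m, 0.117 m, 0.429 m; V_A = Σ kqᵢ/rᵢ = 480 V.
At B: distances to the source charges are 1.97 m, 1.56 m, 1.01 m; V_B = Σ kqᵢ/rᵢ = 73.6 V.
ΔV = V_B − V_A = -406 V.
W_ext = qΔV = (-8.49×10⁻⁹ C)(-406 V) = 3.45×10⁻⁶ J.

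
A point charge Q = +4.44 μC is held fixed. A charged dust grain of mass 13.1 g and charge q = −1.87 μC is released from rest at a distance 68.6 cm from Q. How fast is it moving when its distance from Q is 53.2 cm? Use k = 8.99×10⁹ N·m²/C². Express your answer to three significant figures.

2.19 m/s

Only the electrostatic force acts, so mechanical energy is conserved: ½mv² = U₁ − U₂ = kQq(1/r₁ − 1/r₂).
U₁ − U₂ = (8.99×10⁹ N·m²/C²)(4.44×10⁻⁶ C)(-1.87×10⁻⁶ C)(1/0.686 − 1/0.532) = 0.0315 J.
v = √(2·0.0315/0.0131) = 2.19 m/s.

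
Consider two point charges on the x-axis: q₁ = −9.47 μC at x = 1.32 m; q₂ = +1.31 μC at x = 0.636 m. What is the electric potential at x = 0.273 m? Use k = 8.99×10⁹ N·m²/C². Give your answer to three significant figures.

Electric potential is a scalar, so the contributions from each charge add algebraically: V = Σ kqᵢ/rᵢ.
Distances from the field point to each charge: r₁ = 1.05 m, r₂ = 0.363 m.
V = k[(-9.47×10⁻⁶)/(1.05) + (1.31×10⁻⁶)/(0.363)] = -4.89×10⁴ V.

-4.89×10⁴ V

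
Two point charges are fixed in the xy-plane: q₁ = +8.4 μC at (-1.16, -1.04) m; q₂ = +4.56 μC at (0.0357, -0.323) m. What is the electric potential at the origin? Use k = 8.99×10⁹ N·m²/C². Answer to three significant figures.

1.75×10⁵ V

Electric potential is a scalar, so the contributions from each charge add algebraically: V = Σ kqᵢ/rᵢ.
Distances from the field point to each charge: r₁ = 1.56 m, r₂ = 0.325 m.
V = k[(8.40×10⁻⁶)/(1.56) + (4.56×10⁻⁶)/(0.325)] = 1.75×10⁵ V.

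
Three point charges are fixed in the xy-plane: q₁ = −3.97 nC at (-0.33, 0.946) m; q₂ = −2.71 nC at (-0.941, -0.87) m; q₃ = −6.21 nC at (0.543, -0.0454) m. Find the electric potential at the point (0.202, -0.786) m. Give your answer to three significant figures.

-109 V

The total potential is the scalar sum of each charge's contribution, V = Σ kqᵢ/rᵢ.
Distances from the field point to each charge: r₁ = 1.81 m, r₂ = 1.15 m, r₃ = 0.815 m.
V = k[(-3.97×10⁻⁹)/(1.81) + (-2.71×10⁻⁹)/(1.15) + (-6.21×10⁻⁹)/(0.815)] = -109 V.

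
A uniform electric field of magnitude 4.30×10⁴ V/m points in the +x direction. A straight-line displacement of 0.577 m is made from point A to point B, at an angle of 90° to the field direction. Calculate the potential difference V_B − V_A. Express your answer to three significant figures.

Only the component of displacement along E changes the potential: ΔV = −E·d·cosθ.
ΔV = −(4.30×10⁴ V/m)(0.577 m)cos90° = 0 V.

0 V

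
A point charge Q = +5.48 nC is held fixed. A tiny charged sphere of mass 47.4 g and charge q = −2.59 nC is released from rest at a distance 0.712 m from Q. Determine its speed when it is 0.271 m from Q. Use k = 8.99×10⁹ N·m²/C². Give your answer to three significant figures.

3.51×10⁻³ m/s

Only the electrostatic force acts, so mechanical energy is conserved: ½mv² = U₁ − U₂ = kQq(1/r₁ − 1/r₂).
U₁ − U₂ = (8.99×10⁹ N·m²/C²)(5.48×10⁻⁹ C)(-2.59×10⁻⁹ C)(1/0.712 − 1/0.271) = 2.92×10⁻⁷ J.
v = √(2·2.92×10⁻⁷/0.0474) = 3.51×10⁻³ m/s.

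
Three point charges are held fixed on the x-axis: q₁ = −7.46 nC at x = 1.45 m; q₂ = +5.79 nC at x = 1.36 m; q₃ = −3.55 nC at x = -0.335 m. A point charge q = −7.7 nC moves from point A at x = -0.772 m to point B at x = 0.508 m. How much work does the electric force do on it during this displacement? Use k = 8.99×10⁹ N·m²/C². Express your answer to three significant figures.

The work done by the electric force is W_field = −ΔU = −q(V_B − V_A) = q(V_A − V_B).
At A: distances to the source charges are 2.22 m, 2.13 m, 0.437 m; V_A = Σ kqᵢ/rᵢ = -78.8 V.
At B: distances to the source charges are 0.942 m, 0.852 m, 0.843 m; V_B = Σ kqᵢ/rᵢ = -48.0 V.
ΔV = V_B − V_A = 30.8 V.
W_field = −qΔV = −(-7.70×10⁻⁹ C)(30.8 V) = 2.37×10⁻⁷ J.

2.37×10⁻⁷ J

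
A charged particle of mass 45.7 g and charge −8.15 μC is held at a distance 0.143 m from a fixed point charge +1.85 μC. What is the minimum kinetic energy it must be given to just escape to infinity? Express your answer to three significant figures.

0.948 J

To just escape, total mechanical energy must reach zero at infinity: ½mv²_min + U = 0, so ½mv²_min = −U = |kQq|/r.
|U| = |kQq|/r = (8.99×10⁹ N·m²/C²)(1.85×10⁻⁶)(8.15×10⁻⁶)/(0.143) = 0.948 J.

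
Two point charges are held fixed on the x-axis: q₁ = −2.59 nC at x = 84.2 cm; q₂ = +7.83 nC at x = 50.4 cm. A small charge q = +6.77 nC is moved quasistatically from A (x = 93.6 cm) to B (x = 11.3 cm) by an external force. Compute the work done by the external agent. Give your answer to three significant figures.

For quasistatic motion the external work equals the change in potential energy: W_ext = qΔV = q(V_B − V_A).
At A: distances to the source charges are 0.0940 m, 0.432 m; V_A = Σ kqᵢ/rᵢ = -84.8 V.
At B: distances to the source charges are 0.729 m, 0.391 m; V_B = Σ kqᵢ/rᵢ = 148 V.
ΔV = V_B − V_A = 233 V.
W_ext = qΔV = (6.77×10⁻⁹ C)(233 V) = 1.58×10⁻⁶ J.

1.58×10⁻⁶ J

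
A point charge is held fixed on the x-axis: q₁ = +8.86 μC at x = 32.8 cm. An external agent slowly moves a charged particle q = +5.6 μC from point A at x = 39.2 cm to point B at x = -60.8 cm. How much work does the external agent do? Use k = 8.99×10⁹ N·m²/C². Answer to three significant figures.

For quasistatic motion the external work equals the change in potential energy: W_ext = qΔV = q(V_B − V_A).
At A: distance to the source charge is 0.0640 m; V_A = kq₁/r = 1.24×10⁶ V.
At B: distance to the source charge is 0.936 m; V_B = kq₁/r = 8.51×10⁴ V.
ΔV = V_B − V_A = -1.16×10⁶ V.
W_ext = qΔV = (5.60×10⁻⁶ C)(-1.16×10⁶ V) = -6.49 J.

-6.49 J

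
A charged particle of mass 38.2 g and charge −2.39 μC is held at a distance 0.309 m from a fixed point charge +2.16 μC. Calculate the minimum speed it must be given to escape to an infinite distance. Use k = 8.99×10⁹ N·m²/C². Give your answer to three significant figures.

2.80 m/s

To just escape, total mechanical energy must reach zero at infinity: ½mv²_min + U = 0, so ½mv²_min = −U = |kQq|/r.
|U| = |kQq|/r = (8.99×10⁹ N·m²/C²)(2.16×10⁻⁶)(2.39×10⁻⁶)/(0.309) = 0.150 J.
v_min = √(2|U|/m) = √(2·0.150/0.0382) = 2.80 m/s.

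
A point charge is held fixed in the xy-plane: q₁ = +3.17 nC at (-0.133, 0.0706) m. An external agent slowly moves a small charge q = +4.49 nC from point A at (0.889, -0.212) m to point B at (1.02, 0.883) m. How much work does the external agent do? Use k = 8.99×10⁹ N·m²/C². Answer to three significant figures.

For quasistatic motion the external work equals the change in potential energy: W_ext = qΔV = q(V_B − V_A).
At A: distance to the source charge is 1.06 m; V_A = kq₁/r = 26.9 V.
At B: distance to the source charge is 1.41 m; V_B = kq₁/r = 20.2 V.
ΔV = V_B − V_A = -6.67 V.
W_ext = qΔV = (4.49×10⁻⁹ C)(-6.67 V) = -3.00×10⁻⁸ J.

-3.00×10⁻⁸ J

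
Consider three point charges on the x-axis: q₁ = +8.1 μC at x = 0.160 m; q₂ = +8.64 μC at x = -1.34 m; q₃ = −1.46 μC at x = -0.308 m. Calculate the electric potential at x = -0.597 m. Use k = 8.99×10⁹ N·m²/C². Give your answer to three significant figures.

Electric potential is a scalar, so the contributions from each charge add algebraically: V = Σ kqᵢ/rᵢ.
Distances from the field point to each charge: r₁ = 0.757 m, r₂ = 0.743 m, r₃ = 0.289 m.
V = k[(8.10×10⁻⁶)/(0.757) + (8.64×10⁻⁶)/(0.743) + (-1.46×10⁻⁶)/(0.289)] = 1.55×10⁵ V.

1.55×10⁵ V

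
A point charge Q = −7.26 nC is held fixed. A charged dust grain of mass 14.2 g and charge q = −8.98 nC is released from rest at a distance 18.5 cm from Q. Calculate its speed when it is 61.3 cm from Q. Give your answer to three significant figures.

0.0177 m/s

Only the electrostatic force acts, so mechanical energy is conserved: ½mv² = U₁ − U₂ = kQq(1/r₁ − 1/r₂).
U₁ − U₂ = (8.99×10⁹ N·m²/C²)(-7.26×10⁻⁹ C)(-8.98×10⁻⁹ C)(1/0.185 − 1/0.613) = 2.21×10⁻⁶ J.
v = √(2·2.21×10⁻⁶/0.0142) = 0.0177 m/s.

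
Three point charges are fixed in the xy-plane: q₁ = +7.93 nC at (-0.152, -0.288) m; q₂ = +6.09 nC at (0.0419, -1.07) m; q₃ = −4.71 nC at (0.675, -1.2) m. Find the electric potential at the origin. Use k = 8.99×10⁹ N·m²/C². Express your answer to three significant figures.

Electric potential is a scalar, so the contributions from each charge add algebraically: V = Σ kqᵢ/rᵢ.
Distances from the field point to each charge: r₁ = 0.326 m, r₂ = 1.07 m, r₃ = 1.38 m.
V = k[(7.93×10⁻⁹)/(0.326) + (6.09×10⁻⁹)/(1.07) + (-4.71×10⁻⁹)/(1.38)] = 239 V.

239 V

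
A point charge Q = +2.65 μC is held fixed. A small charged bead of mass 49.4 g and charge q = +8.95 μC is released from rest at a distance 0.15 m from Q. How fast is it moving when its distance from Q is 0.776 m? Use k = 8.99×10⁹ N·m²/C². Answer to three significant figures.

Only the electrostatic force acts, so mechanical energy is conserved: ½mv² = U₁ − U₂ = kQq(1/r₁ − 1/r₂).
U₁ − U₂ = (8.99×10⁹ N·m²/C²)(2.65×10⁻⁶ C)(8.95×10⁻⁶ C)(1/0.150 − 1/0.776) = 1.15 J.
v = √(2·1.15/0.0494) = 6.81 m/s.

6.81 m/s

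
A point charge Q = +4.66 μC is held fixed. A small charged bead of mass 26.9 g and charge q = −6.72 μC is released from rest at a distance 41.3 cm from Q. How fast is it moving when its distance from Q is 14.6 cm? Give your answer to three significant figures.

Only the electrostatic force acts, so mechanical energy is conserved: ½mv² = U₁ − U₂ = kQq(1/r₁ − 1/r₂).
U₁ − U₂ = (8.99×10⁹ N·m²/C²)(4.66×10⁻⁶ C)(-6.72×10⁻⁶ C)(1/0.413 − 1/0.146) = 1.25 J.
v = √(2·1.25/0.0269) = 9.63 m/s.

9.63 m/s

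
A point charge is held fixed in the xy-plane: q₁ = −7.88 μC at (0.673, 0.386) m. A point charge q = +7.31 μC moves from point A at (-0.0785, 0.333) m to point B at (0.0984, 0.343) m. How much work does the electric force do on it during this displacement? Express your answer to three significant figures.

0.211 J

The work done by the electric force is W_field = −ΔU = −q(V_B − V_A) = q(V_A − V_B).
At A: distance to the source charge is 0.753 m; V_A = kq₁/r = -9.40×10⁴ V.
At B: distance to the source charge is 0.576 m; V_B = kq₁/r = -1.23×10⁵ V.
ΔV = V_B − V_A = -2.89×10⁴ V.
W_field = −qΔV = −(7.31×10⁻⁶ C)(-2.89×10⁴ V) = 0.211 J.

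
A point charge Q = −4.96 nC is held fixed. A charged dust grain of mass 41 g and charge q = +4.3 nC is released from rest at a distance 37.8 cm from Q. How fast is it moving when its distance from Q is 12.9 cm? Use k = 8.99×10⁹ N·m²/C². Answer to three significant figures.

Only the electrostatic force acts, so mechanical energy is conserved: ½mv² = U₁ − U₂ = kQq(1/r₁ − 1/r₂).
U₁ − U₂ = (8.99×10⁹ N·m²/C²)(-4.96×10⁻⁹ C)(4.30×10⁻⁹ C)(1/0.378 − 1/0.129) = 9.79×10⁻⁷ J.
v = √(2·9.79×10⁻⁷/0.0410) = 6.91×10⁻³ m/s.

6.91×10⁻³ m/s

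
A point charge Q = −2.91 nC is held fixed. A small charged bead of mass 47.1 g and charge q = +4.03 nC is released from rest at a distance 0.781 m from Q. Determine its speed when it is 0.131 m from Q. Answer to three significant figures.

Only the electrostatic force acts, so mechanical energy is conserved: ½mv² = U₁ − U₂ = kQq(1/r₁ − 1/r₂).
U₁ − U₂ = (8.99×10⁹ N·m²/C²)(-2.91×10⁻⁹ C)(4.03×10⁻⁹ C)(1/0.781 − 1/0.131) = 6.70×10⁻⁷ J.
v = √(2·6.70×10⁻⁷/0.0471) = 5.33×10⁻³ m/s.

5.33×10⁻³ m/s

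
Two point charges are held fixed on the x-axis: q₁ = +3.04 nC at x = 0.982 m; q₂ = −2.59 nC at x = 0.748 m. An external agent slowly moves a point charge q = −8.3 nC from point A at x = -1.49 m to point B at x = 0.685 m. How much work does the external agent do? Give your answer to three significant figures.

2.31×10⁻⁶ J

For quasistatic motion the external work equals the change in potential energy: W_ext = qΔV = q(V_B − V_A).
At A: distances to the source charges are 2.47 m, 2.24 m; V_A = Σ kqᵢ/rᵢ = 0.652 V.
At B: distances to the source charges are 0.297 m, 0.0630 m; V_B = Σ kqᵢ/rᵢ = -278 V.
ΔV = V_B − V_A = -278 V.
W_ext = qΔV = (-8.30×10⁻⁹ C)(-278 V) = 2.31×10⁻⁶ J.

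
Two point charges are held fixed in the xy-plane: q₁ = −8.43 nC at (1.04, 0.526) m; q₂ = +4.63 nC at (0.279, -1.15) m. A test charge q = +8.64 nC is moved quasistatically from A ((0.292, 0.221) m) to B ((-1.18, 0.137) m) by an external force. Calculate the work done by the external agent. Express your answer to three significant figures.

4.43×10⁻⁷ J

For quasistatic motion the external work equals the change in potential energy: W_ext = qΔV = q(V_B − V_A).
At A: distances to the source charges are 0.808 m, 1.37 m; V_A = Σ kqᵢ/rᵢ = -63.5 V.
At B: distances to the source charges are 2.25 m, 1.95 m; V_B = Σ kqᵢ/rᵢ = -12.2 V.
ΔV = V_B − V_A = 51.2 V.
W_ext = qΔV = (8.64×10⁻⁹ C)(51.2 V) = 4.43×10⁻⁷ J.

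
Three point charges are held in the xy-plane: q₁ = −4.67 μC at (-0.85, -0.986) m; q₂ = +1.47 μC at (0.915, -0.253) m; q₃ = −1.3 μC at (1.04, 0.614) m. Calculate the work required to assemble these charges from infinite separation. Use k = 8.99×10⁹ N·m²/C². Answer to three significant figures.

-0.0299 J

The work to assemble the configuration equals its total potential energy, U = Σ kqᵢqⱼ/rᵢⱼ over all pairs.
Pair separations: r₁₂ = 1.91 m, r₁₃ = 2.48 m, r₂₃ = 0.876 m.
U = (-0.0323) + (0.0220) + (-0.0196) = -0.0299 J.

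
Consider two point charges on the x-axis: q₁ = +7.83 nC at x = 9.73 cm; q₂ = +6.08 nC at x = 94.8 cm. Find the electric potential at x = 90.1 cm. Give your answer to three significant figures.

1250 V

The total potential is the scalar sum of each charge's contribution, V = Σ kqᵢ/rᵢ.
Distances from the field point to each charge: r₁ = 0.804 m, r₂ = 0.0470 m.
V = k[(7.83×10⁻⁹)/(0.804) + (6.08×10⁻⁹)/(0.0470)] = 1250 V.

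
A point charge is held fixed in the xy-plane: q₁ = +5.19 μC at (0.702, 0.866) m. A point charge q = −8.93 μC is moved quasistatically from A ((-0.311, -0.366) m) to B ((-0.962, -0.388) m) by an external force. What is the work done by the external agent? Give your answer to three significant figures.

For quasistatic motion the external work equals the change in potential energy: W_ext = qΔV = q(V_B − V_A).
At A: distance to the source charge is 1.59 m; V_A = kq₁/r = 2.93×10⁴ V.
At B: distance to the source charge is 2.08 m; V_B = kq₁/r = 2.24×10⁴ V.
ΔV = V_B − V_A = -6860 V.
W_ext = qΔV = (-8.93×10⁻⁶ C)(-6860 V) = 0.0613 J.

0.0613 J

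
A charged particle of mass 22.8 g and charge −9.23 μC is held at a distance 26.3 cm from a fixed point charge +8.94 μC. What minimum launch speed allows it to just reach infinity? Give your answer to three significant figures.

15.7 m/s

To just escape, total mechanical energy must reach zero at infinity: ½mv²_min + U = 0, so ½mv²_min = −U = |kQq|/r.
|U| = |kQq|/r = (8.99×10⁹ N·m²/C²)(8.94×10⁻⁶)(9.23×10⁻⁶)/(0.263) = 2.82 J.
v_min = √(2|U|/m) = √(2·2.82/0.0228) = 15.7 m/s.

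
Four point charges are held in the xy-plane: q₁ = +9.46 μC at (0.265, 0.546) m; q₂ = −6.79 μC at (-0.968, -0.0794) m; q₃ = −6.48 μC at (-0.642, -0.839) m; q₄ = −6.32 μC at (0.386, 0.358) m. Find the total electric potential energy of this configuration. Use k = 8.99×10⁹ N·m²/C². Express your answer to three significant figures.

The assembly work is the sum of pairwise potential energies, U = Σ_{i<j} kqᵢqⱼ/rᵢⱼ.
Pair separations: r₁₂ = 1.38 m, r₁₃ = 1.66 m, r₁₄ = 0.224 m, r₂₃ = 0.827 m, r₂₄ = 1.42 m, r₃₄ = 1.58 m.
Summing all 6 pair terms gives U = -2.17 J.

-2.17 J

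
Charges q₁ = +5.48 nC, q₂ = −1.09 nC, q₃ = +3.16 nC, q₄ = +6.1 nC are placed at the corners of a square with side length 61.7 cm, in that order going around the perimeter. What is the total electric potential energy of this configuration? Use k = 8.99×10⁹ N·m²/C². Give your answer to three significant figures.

7.41×10⁻⁷ J

The work to assemble the configuration equals its total potential energy, U = Σ kqᵢqⱼ/rᵢⱼ over all pairs.
The four side pairs have separation 0.617 m and the two diagonal pairs 0.873 m.
Summing all 6 pair terms gives U = 7.41×10⁻⁷ J.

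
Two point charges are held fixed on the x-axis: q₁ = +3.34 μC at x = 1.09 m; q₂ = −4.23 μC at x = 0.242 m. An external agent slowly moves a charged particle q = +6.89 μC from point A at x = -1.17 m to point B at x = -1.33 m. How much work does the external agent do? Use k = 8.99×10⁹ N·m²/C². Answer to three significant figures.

0.0128 J

For quasistatic motion the external work equals the change in potential energy: W_ext = qΔV = q(V_B − V_A).
At A: distances to the source charges are 2.26 m, 1.41 m; V_A = Σ kqᵢ/rᵢ = -1.36×10⁴ V.
At B: distances to the source charges are 2.42 m, 1.57 m; V_B = Σ kqᵢ/rᵢ = -1.18×10⁴ V.
ΔV = V_B − V_A = 1860 V.
W_ext = qΔV = (6.89×10⁻⁶ C)(1860 V) = 0.0128 J.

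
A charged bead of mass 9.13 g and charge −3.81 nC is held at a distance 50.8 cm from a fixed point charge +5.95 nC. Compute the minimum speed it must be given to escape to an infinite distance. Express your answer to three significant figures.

9.37×10⁻³ m/s

To just escape, total mechanical energy must reach zero at infinity: ½mv²_min + U = 0, so ½mv²_min = −U = |kQq|/r.
|U| = |kQq|/r = (8.99×10⁹ N·m²/C²)(5.95×10⁻⁹)(3.81×10⁻⁹)/(0.508) = 4.01×10⁻⁷ J.
v_min = √(2|U|/m) = √(2·4.01×10⁻⁷/9.13×10⁻³) = 9.37×10⁻³ m/s.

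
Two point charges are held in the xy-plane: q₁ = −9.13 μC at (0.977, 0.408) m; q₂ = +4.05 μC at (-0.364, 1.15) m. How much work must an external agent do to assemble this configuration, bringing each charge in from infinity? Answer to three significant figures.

-0.217 J

The work to assemble the configuration equals its total potential energy, U = Σ kqᵢqⱼ/rᵢⱼ over all pairs.
Pair separations: r₁₂ = 1.53 m.
U = (-0.217) = -0.217 J.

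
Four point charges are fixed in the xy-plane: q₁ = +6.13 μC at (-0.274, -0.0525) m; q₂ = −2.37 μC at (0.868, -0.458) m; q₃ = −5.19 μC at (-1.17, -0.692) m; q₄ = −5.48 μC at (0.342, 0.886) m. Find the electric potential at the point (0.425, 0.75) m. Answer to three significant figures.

-2.96×10⁵ V

The total potential is the scalar sum of each charge's contribution, V = Σ kqᵢ/rᵢ.
Distances from the field point to each charge: r₁ = 1.06 m, r₂ = 1.29 m, r₃ = 2.15 m, r₄ = 0.159 m.
V = k[(6.13×10⁻⁶)/(1.06) + (-2.37×10⁻⁶)/(1.29) + (-5.19×10⁻⁶)/(2.15) + (-5.48×10⁻⁶)/(0.159)] = -2.96×10⁵ V.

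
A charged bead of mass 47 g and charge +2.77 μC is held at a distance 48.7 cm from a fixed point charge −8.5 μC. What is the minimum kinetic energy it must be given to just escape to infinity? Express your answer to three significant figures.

To just escape, total mechanical energy must reach zero at infinity: ½mv²_min + U = 0, so ½mv²_min = −U = |kQq|/r.
|U| = |kQq|/r = (8.99×10⁹ N·m²/C²)(8.50×10⁻⁶)(2.77×10⁻⁶)/(0.487) = 0.435 J.

0.435 J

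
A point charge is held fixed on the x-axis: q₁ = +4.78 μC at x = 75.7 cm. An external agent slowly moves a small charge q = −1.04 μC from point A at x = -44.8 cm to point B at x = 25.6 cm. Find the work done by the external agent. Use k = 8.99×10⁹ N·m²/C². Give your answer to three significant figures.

-0.0521 J

For quasistatic motion the external work equals the change in potential energy: W_ext = qΔV = q(V_B − V_A).
At A: distance to the source charge is 1.21 m; V_A = kq₁/r = 3.57×10⁴ V.
At B: distance to the source charge is 0.501 m; V_B = kq₁/r = 8.58×10⁴ V.
ΔV = V_B − V_A = 5.01×10⁴ V.
W_ext = qΔV = (-1.04×10⁻⁶ C)(5.01×10⁴ V) = -0.0521 J.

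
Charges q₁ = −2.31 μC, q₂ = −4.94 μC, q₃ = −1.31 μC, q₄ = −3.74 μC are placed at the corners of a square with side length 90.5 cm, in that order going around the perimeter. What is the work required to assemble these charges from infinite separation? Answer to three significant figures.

The assembly work is the sum of pairwise potential energies, U = Σ_{i<j} kqᵢqⱼ/rᵢⱼ.
The four side pairs have separation 0.905 m and the two diagonal pairs 1.28 m.
Summing all 6 pair terms gives U = 0.463 J.

0.463 J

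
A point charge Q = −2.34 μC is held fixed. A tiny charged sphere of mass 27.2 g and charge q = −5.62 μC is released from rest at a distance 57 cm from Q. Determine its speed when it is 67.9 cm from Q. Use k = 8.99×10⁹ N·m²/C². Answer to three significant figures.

Only the electrostatic force acts, so mechanical energy is conserved: ½mv² = U₁ − U₂ = kQq(1/r₁ − 1/r₂).
U₁ − U₂ = (8.99×10⁹ N·m²/C²)(-2.34×10⁻⁶ C)(-5.62×10⁻⁶ C)(1/0.570 − 1/0.679) = 0.0333 J.
v = √(2·0.0333/0.0272) = 1.56 m/s.

1.56 m/s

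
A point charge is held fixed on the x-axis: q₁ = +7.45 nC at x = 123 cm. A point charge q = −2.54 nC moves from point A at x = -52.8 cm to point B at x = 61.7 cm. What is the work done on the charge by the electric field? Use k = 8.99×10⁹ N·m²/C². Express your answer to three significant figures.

1.81×10⁻⁷ J

The work done by the electric force is W_field = −ΔU = −q(V_B − V_A) = q(V_A − V_B).
At A: distance to the source charge is 1.76 m; V_A = kq₁/r = 38.1 V.
At B: distance to the source charge is 0.613 m; V_B = kq₁/r = 109 V.
ΔV = V_B − V_A = 71.2 V.
W_field = −qΔV = −(-2.54×10⁻⁹ C)(71.2 V) = 1.81×10⁻⁷ J.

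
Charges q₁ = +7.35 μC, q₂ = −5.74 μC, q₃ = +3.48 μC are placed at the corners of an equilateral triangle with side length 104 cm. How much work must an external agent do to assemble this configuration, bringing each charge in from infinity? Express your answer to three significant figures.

The work to assemble the configuration equals its total potential energy, U = Σ kqᵢqⱼ/rᵢⱼ over all pairs.
All three pair separations equal the side length, 1.04 m.
U = (-0.365) + (0.221) + (-0.173) = -0.316 J.

-0.316 J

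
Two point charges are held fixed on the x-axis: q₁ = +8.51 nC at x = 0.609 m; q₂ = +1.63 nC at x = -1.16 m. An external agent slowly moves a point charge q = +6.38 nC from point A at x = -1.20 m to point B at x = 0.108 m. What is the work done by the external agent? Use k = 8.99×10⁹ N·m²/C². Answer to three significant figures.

For quasistatic motion the external work equals the change in potential energy: W_ext = qΔV = q(V_B − V_A).
At A: distances to the source charges are 1.81 m, 0.0400 m; V_A = Σ kqᵢ/rᵢ = 409 V.
At B: distances to the source charges are 0.501 m, 1.27 m; V_B = Σ kqᵢ/rᵢ = 164 V.
ΔV = V_B − V_A = -244 V.
W_ext = qΔV = (6.38×10⁻⁹ C)(-244 V) = -1.56×10⁻⁶ J.

-1.56×10⁻⁶ J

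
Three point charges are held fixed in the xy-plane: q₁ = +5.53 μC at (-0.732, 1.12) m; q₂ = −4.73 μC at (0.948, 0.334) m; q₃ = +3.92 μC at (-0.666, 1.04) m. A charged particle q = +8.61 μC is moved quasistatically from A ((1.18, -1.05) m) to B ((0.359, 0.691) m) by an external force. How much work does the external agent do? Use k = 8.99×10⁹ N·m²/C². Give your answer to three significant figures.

0.118 J

For quasistatic motion the external work equals the change in potential energy: W_ext = qΔV = q(V_B − V_A).
At A: distances to the source charges are 2.89 m, 1.40 m, 2.79 m; V_A = Σ kqᵢ/rᵢ = -474 V.
At B: distances to the source charges are 1.17 m, 0.689 m, 1.08 m; V_B = Σ kqᵢ/rᵢ = 1.32×10⁴ V.
ΔV = V_B − V_A = 1.37×10⁴ V.
W_ext = qΔV = (8.61×10⁻⁶ C)(1.37×10⁴ V) = 0.118 J.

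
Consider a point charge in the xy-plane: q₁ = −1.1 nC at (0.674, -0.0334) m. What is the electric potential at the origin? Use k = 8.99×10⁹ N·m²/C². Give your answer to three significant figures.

-14.7 V

Electric potential is a scalar, so the contributions from each charge add algebraically: V = Σ kqᵢ/rᵢ.
Distances from the field point to each charge: r₁ = 0.675 m.
V = k[(-1.10×10⁻⁹)/(0.675)] = -14.7 V.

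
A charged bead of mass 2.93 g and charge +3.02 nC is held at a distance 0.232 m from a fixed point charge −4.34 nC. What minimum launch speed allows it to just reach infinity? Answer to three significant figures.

0.0186 m/s

To just escape, total mechanical energy must reach zero at infinity: ½mv²_min + U = 0, so ½mv²_min = −U = |kQq|/r.
|U| = |kQq|/r = (8.99×10⁹ N·m²/C²)(4.34×10⁻⁹)(3.02×10⁻⁹)/(0.232) = 5.08×10⁻⁷ J.
v_min = √(2|U|/m) = √(2·5.08×10⁻⁷/2.93×10⁻³) = 0.0186 m/s.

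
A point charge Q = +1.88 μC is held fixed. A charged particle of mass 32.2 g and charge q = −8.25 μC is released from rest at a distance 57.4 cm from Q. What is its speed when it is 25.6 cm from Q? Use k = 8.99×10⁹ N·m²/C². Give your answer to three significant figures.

Only the electrostatic force acts, so mechanical energy is conserved: ½mv² = U₁ − U₂ = kQq(1/r₁ − 1/r₂).
U₁ − U₂ = (8.99×10⁹ N·m²/C²)(1.88×10⁻⁶ C)(-8.25×10⁻⁶ C)(1/0.574 − 1/0.256) = 0.302 J.
v = √(2·0.302/0.0322) = 4.33 m/s.

4.33 m/s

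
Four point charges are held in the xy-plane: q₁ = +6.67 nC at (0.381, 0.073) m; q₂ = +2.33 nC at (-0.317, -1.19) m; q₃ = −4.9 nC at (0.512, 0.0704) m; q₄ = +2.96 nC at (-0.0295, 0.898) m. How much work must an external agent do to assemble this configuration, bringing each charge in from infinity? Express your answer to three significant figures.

-2.12×10⁻⁶ J

The work to assemble the configuration equals its total potential energy, U = Σ kqᵢqⱼ/rᵢⱼ over all pairs.
Pair separations: r₁₂ = 1.44 m, r₁₃ = 0.131 m, r₁₄ = 0.921 m, r₂₃ = 1.51 m, r₂₄ = 2.11 m, r₃₄ = 0.989 m.
Summing all 6 pair terms gives U = -2.12×10⁻⁶ J.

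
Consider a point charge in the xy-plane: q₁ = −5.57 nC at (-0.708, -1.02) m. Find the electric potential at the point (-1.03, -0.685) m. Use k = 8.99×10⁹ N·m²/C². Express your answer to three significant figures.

-108 V

The total potential is the scalar sum of each charge's contribution, V = Σ kqᵢ/rᵢ.
Distances from the field point to each charge: r₁ = 0.465 m.
V = k[(-5.57×10⁻⁹)/(0.465)] = -108 V.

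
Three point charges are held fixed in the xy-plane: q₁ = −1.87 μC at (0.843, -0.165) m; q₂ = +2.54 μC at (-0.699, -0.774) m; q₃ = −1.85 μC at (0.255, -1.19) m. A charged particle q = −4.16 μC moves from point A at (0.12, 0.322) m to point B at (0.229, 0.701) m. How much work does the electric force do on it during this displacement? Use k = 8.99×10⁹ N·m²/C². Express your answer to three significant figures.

The work done by the electric force is W_field = −ΔU = −q(V_B − V_A) = q(V_A − V_B).
At A: distances to the source charges are 0.872 m, 1.37 m, 1.52 m; V_A = Σ kqᵢ/rᵢ = -1.36×10⁴ V.
At B: distances to the source charges are 1.06 m, 1.74 m, 1.89 m; V_B = Σ kqᵢ/rᵢ = -1.15×10⁴ V.
ΔV = V_B − V_A = 2020 V.
W_field = −qΔV = −(-4.16×10⁻⁶ C)(2020 V) = 8.42×10⁻³ J.

8.42×10⁻³ J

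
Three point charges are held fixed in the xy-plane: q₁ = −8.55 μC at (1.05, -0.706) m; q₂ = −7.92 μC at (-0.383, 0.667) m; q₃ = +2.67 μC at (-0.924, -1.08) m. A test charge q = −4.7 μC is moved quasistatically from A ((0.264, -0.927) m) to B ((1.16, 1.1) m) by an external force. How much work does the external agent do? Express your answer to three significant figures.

For quasistatic motion the external work equals the change in potential energy: W_ext = qΔV = q(V_B − V_A).
At A: distances to the source charges are 0.816 m, 1.72 m, 1.20 m; V_A = Σ kqᵢ/rᵢ = -1.15×10⁵ V.
At B: distances to the source charges are 1.81 m, 1.60 m, 3.02 m; V_B = Σ kqᵢ/rᵢ = -7.90×10⁴ V.
ΔV = V_B − V_A = 3.65×10⁴ V.
W_ext = qΔV = (-4.70×10⁻⁶ C)(3.65×10⁴ V) = -0.172 J.

-0.172 J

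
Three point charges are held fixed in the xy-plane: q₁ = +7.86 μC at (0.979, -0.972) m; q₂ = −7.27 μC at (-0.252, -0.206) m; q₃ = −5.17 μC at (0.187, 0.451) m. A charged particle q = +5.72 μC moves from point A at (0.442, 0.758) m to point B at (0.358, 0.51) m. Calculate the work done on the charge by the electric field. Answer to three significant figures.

The work done by the electric force is W_field = −ΔU = −q(V_B − V_A) = q(V_A − V_B).
At A: distances to the source charges are 1.81 m, 1.19 m, 0.399 m; V_A = Σ kqᵢ/rᵢ = -1.32×10⁵ V.
At B: distances to the source charges are 1.61 m, 0.941 m, 0.181 m; V_B = Σ kqᵢ/rᵢ = -2.82×10⁵ V.
ΔV = V_B − V_A = -1.50×10⁵ V.
W_field = −qΔV = −(5.72×10⁻⁶ C)(-1.50×10⁵ V) = 0.858 J.

0.858 J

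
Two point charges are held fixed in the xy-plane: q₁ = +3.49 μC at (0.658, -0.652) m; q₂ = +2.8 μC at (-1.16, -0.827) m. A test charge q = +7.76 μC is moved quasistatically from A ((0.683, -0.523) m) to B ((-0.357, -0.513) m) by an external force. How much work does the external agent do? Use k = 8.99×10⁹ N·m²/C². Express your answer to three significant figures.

For quasistatic motion the external work equals the change in potential energy: W_ext = qΔV = q(V_B − V_A).
At A: distances to the source charges are 0.131 m, 1.87 m; V_A = Σ kqᵢ/rᵢ = 2.52×10⁵ V.
At B: distances to the source charges are 1.02 m, 0.862 m; V_B = Σ kqᵢ/rᵢ = 5.98×10⁴ V.
ΔV = V_B − V_A = -1.92×10⁵ V.
W_ext = qΔV = (7.76×10⁻⁶ C)(-1.92×10⁵ V) = -1.49 J.

-1.49 J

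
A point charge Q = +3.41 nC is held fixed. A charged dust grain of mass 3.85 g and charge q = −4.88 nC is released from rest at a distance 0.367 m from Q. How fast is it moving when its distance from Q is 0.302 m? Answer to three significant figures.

Only the electrostatic force acts, so mechanical energy is conserved: ½mv² = U₁ − U₂ = kQq(1/r₁ − 1/r₂).
U₁ − U₂ = (8.99×10⁹ N·m²/C²)(3.41×10⁻⁹ C)(-4.88×10⁻⁹ C)(1/0.367 − 1/0.302) = 8.77×10⁻⁸ J.
v = √(2·8.77×10⁻⁸/3.85×10⁻³) = 6.75×10⁻³ m/s.

6.75×10⁻³ m/s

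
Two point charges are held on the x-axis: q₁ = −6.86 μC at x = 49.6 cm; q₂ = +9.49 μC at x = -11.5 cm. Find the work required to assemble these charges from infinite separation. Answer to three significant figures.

-0.958 J

The work to assemble the configuration equals its total potential energy, U = Σ kqᵢqⱼ/rᵢⱼ over all pairs.
Pair separations: r₁₂ = 0.611 m.
U = (-0.958) = -0.958 J.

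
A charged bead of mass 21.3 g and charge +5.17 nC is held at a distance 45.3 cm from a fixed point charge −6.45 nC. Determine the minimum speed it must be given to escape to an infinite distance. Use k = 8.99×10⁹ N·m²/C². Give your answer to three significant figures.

7.88×10⁻³ m/s

To just escape, total mechanical energy must reach zero at infinity: ½mv²_min + U = 0, so ½mv²_min = −U = |kQq|/r.
|U| = |kQq|/r = (8.99×10⁹ N·m²/C²)(6.45×10⁻⁹)(5.17×10⁻⁹)/(0.453) = 6.62×10⁻⁷ J.
v_min = √(2|U|/m) = √(2·6.62×10⁻⁷/0.0213) = 7.88×10⁻³ m/s.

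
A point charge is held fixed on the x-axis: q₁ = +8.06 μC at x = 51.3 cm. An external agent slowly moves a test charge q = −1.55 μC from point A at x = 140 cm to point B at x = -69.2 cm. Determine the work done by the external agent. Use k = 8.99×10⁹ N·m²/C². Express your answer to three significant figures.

0.0334 J

For quasistatic motion the external work equals the change in potential energy: W_ext = qΔV = q(V_B − V_A).
At A: distance to the source charge is 0.887 m; V_A = kq₁/r = 8.17×10⁴ V.
At B: distance to the source charge is 1.21 m; V_B = kq₁/r = 6.01×10⁴ V.
ΔV = V_B − V_A = -2.16×10⁴ V.
W_ext = qΔV = (-1.55×10⁻⁶ C)(-2.16×10⁴ V) = 0.0334 J.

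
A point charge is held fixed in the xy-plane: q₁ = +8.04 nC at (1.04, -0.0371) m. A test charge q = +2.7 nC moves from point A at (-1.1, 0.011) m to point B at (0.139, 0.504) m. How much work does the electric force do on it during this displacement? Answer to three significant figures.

-9.45×10⁻⁸ J

The work done by the electric force is W_field = −ΔU = −q(V_B − V_A) = q(V_A − V_B).
At A: distance to the source charge is 2.14 m; V_A = kq₁/r = 33.8 V.
At B: distance to the source charge is 1.05 m; V_B = kq₁/r = 68.8 V.
ΔV = V_B − V_A = 35.0 V.
W_field = −qΔV = −(2.70×10⁻⁹ C)(35.0 V) = -9.45×10⁻⁸ J.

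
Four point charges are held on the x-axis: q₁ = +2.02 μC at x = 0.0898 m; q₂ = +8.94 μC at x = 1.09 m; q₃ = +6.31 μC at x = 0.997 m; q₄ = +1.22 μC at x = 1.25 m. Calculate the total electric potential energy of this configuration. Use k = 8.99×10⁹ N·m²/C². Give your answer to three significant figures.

6.65 J

The work to assemble the configuration equals its total potential energy, U = Σ kqᵢqⱼ/rᵢⱼ over all pairs.
Pair separations: r₁₂ = 1.00 m, r₁₃ = 0.907 m, r₁₄ = 1.16 m, r₂₃ = 0.0930 m, r₂₄ = 0.160 m, r₃₄ = 0.253 m.
Summing all 6 pair terms gives U = 6.65 J.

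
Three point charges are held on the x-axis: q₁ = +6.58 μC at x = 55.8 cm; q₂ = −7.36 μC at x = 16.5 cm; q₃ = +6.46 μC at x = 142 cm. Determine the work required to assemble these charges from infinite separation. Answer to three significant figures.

-1.01 J

The work to assemble the configuration equals its total potential energy, U = Σ kqᵢqⱼ/rᵢⱼ over all pairs.
Pair separations: r₁₂ = 0.393 m, r₁₃ = 0.862 m, r₂₃ = 1.25 m.
U = (-1.11) + (0.443) + (-0.341) = -1.01 J.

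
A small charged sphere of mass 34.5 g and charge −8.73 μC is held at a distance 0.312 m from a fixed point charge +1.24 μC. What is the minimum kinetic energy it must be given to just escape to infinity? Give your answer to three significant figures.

To just escape, total mechanical energy must reach zero at infinity: ½mv²_min + U = 0, so ½mv²_min = −U = |kQq|/r.
|U| = |kQq|/r = (8.99×10⁹ N·m²/C²)(1.24×10⁻⁶)(8.73×10⁻⁶)/(0.312) = 0.312 J.

0.312 J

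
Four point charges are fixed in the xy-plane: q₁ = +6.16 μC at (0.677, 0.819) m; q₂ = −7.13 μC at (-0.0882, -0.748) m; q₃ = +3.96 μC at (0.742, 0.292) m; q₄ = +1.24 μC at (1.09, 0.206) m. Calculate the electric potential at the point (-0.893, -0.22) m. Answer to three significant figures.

The total potential is the scalar sum of each charge's contribution, V = Σ kqᵢ/rᵢ.
Distances from the field point to each charge: r₁ = 1.88 m, r₂ = 0.963 m, r₃ = 1.71 m, r₄ = 2.03 m.
V = k[(6.16×10⁻⁶)/(1.88) + (-7.13×10⁻⁶)/(0.963) + (3.96×10⁻⁶)/(1.71) + (1.24×10⁻⁶)/(2.03)] = -1.09×10⁴ V.

-1.09×10⁴ V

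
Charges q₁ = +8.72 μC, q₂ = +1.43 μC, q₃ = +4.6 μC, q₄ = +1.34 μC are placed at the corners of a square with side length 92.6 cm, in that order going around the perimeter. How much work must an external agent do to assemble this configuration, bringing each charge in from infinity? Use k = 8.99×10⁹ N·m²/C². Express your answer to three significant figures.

The work to assemble the configuration equals its total potential energy, U = Σ kqᵢqⱼ/rᵢⱼ over all pairs.
The four side pairs have separation 0.926 m and the two diagonal pairs 1.31 m.
Summing all 6 pair terms gives U = 0.647 J.

0.647 J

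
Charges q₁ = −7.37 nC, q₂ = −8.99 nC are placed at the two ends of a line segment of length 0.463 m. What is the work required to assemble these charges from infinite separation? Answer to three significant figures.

The work to assemble the configuration equals its total potential energy, U = Σ kqᵢqⱼ/rᵢⱼ over all pairs.
The separation is r = 0.463 m.
U = (1.29×10⁻⁶) = 1.29×10⁻⁶ J.

1.29×10⁻⁶ J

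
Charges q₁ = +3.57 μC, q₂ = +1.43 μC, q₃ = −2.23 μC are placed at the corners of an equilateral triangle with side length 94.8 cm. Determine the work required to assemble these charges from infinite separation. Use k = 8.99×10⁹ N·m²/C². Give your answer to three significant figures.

The assembly work is the sum of pairwise potential energies, U = Σ_{i<j} kqᵢqⱼ/rᵢⱼ.
All three pair separations equal the side length, 0.948 m.
U = (0.0484) + (-0.0755) + (-0.0302) = -0.0573 J.

-0.0573 J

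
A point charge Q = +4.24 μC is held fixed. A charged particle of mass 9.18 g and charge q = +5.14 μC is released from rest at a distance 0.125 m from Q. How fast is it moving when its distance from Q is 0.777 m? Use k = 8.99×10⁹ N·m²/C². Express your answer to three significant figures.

Only the electrostatic force acts, so mechanical energy is conserved: ½mv² = U₁ − U₂ = kQq(1/r₁ − 1/r₂).
U₁ − U₂ = (8.99×10⁹ N·m²/C²)(4.24×10⁻⁶ C)(5.14×10⁻⁶ C)(1/0.125 − 1/0.777) = 1.32 J.
v = √(2·1.32/9.18×10⁻³) = 16.9 m/s.

16.9 m/s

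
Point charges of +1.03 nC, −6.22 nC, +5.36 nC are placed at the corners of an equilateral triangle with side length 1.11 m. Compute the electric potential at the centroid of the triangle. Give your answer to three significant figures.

2.38 V

Electric potential is a scalar, so the contributions from each charge add algebraically: V = Σ kqᵢ/rᵢ.
The distance from each vertex to the centroid is a/√3 = 0.641 m.
V = k[(1.03×10⁻⁹)/(0.641) + (-6.22×10⁻⁹)/(0.641) + (5.36×10⁻⁹)/(0.641)] = 2.38 V.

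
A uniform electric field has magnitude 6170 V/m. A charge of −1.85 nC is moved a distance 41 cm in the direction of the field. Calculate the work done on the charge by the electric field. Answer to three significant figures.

-4.68×10⁻⁶ J

The potential change for a displacement 41 cm in the direction of the field is ΔV = −Ed = -2530 V.
W_field = −qΔV = -4.68×10⁻⁶ J.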